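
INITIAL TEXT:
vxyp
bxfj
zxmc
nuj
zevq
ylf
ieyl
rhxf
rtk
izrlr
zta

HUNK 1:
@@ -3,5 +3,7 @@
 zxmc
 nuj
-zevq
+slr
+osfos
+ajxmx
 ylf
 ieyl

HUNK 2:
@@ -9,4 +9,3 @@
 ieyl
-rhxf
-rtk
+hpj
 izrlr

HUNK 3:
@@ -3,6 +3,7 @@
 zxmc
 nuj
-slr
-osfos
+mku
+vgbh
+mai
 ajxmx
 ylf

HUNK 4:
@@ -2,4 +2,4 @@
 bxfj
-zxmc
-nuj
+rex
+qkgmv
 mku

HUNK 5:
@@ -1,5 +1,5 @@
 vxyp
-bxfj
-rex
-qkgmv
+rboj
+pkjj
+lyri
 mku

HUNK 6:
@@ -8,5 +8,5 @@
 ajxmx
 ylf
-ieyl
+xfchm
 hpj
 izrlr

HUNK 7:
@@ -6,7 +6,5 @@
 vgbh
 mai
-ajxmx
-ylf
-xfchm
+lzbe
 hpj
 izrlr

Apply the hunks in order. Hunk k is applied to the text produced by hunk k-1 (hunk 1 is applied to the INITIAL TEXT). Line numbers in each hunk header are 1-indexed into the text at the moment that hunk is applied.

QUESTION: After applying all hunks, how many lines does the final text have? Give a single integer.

Answer: 11

Derivation:
Hunk 1: at line 3 remove [zevq] add [slr,osfos,ajxmx] -> 13 lines: vxyp bxfj zxmc nuj slr osfos ajxmx ylf ieyl rhxf rtk izrlr zta
Hunk 2: at line 9 remove [rhxf,rtk] add [hpj] -> 12 lines: vxyp bxfj zxmc nuj slr osfos ajxmx ylf ieyl hpj izrlr zta
Hunk 3: at line 3 remove [slr,osfos] add [mku,vgbh,mai] -> 13 lines: vxyp bxfj zxmc nuj mku vgbh mai ajxmx ylf ieyl hpj izrlr zta
Hunk 4: at line 2 remove [zxmc,nuj] add [rex,qkgmv] -> 13 lines: vxyp bxfj rex qkgmv mku vgbh mai ajxmx ylf ieyl hpj izrlr zta
Hunk 5: at line 1 remove [bxfj,rex,qkgmv] add [rboj,pkjj,lyri] -> 13 lines: vxyp rboj pkjj lyri mku vgbh mai ajxmx ylf ieyl hpj izrlr zta
Hunk 6: at line 8 remove [ieyl] add [xfchm] -> 13 lines: vxyp rboj pkjj lyri mku vgbh mai ajxmx ylf xfchm hpj izrlr zta
Hunk 7: at line 6 remove [ajxmx,ylf,xfchm] add [lzbe] -> 11 lines: vxyp rboj pkjj lyri mku vgbh mai lzbe hpj izrlr zta
Final line count: 11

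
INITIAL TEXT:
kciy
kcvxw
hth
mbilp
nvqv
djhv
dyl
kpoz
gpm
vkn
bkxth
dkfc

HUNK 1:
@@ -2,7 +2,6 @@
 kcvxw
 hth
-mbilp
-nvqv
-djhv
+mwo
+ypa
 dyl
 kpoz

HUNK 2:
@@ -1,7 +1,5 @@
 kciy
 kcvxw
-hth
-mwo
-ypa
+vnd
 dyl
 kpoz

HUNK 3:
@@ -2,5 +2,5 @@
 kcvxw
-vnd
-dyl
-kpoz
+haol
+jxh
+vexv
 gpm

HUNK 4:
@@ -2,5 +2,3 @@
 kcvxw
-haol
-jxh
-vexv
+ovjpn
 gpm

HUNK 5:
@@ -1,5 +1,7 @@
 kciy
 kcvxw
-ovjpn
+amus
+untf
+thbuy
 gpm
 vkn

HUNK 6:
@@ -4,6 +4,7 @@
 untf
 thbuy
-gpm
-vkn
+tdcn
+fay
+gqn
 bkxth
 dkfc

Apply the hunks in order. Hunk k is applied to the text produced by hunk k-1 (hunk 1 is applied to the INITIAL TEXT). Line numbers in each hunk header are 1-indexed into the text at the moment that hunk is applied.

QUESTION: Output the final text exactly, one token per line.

Answer: kciy
kcvxw
amus
untf
thbuy
tdcn
fay
gqn
bkxth
dkfc

Derivation:
Hunk 1: at line 2 remove [mbilp,nvqv,djhv] add [mwo,ypa] -> 11 lines: kciy kcvxw hth mwo ypa dyl kpoz gpm vkn bkxth dkfc
Hunk 2: at line 1 remove [hth,mwo,ypa] add [vnd] -> 9 lines: kciy kcvxw vnd dyl kpoz gpm vkn bkxth dkfc
Hunk 3: at line 2 remove [vnd,dyl,kpoz] add [haol,jxh,vexv] -> 9 lines: kciy kcvxw haol jxh vexv gpm vkn bkxth dkfc
Hunk 4: at line 2 remove [haol,jxh,vexv] add [ovjpn] -> 7 lines: kciy kcvxw ovjpn gpm vkn bkxth dkfc
Hunk 5: at line 1 remove [ovjpn] add [amus,untf,thbuy] -> 9 lines: kciy kcvxw amus untf thbuy gpm vkn bkxth dkfc
Hunk 6: at line 4 remove [gpm,vkn] add [tdcn,fay,gqn] -> 10 lines: kciy kcvxw amus untf thbuy tdcn fay gqn bkxth dkfc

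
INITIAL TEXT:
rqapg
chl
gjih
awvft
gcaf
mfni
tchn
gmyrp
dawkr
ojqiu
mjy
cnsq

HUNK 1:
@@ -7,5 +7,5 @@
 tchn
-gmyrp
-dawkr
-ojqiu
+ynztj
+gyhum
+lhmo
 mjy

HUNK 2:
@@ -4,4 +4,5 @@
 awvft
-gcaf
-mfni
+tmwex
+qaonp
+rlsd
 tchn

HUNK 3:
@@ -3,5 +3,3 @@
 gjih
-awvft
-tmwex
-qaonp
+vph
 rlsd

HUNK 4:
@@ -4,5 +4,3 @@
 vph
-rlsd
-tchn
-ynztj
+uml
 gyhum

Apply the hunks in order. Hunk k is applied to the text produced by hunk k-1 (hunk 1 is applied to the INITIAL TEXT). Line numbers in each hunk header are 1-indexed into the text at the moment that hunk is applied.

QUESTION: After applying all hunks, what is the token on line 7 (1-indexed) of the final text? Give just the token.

Hunk 1: at line 7 remove [gmyrp,dawkr,ojqiu] add [ynztj,gyhum,lhmo] -> 12 lines: rqapg chl gjih awvft gcaf mfni tchn ynztj gyhum lhmo mjy cnsq
Hunk 2: at line 4 remove [gcaf,mfni] add [tmwex,qaonp,rlsd] -> 13 lines: rqapg chl gjih awvft tmwex qaonp rlsd tchn ynztj gyhum lhmo mjy cnsq
Hunk 3: at line 3 remove [awvft,tmwex,qaonp] add [vph] -> 11 lines: rqapg chl gjih vph rlsd tchn ynztj gyhum lhmo mjy cnsq
Hunk 4: at line 4 remove [rlsd,tchn,ynztj] add [uml] -> 9 lines: rqapg chl gjih vph uml gyhum lhmo mjy cnsq
Final line 7: lhmo

Answer: lhmo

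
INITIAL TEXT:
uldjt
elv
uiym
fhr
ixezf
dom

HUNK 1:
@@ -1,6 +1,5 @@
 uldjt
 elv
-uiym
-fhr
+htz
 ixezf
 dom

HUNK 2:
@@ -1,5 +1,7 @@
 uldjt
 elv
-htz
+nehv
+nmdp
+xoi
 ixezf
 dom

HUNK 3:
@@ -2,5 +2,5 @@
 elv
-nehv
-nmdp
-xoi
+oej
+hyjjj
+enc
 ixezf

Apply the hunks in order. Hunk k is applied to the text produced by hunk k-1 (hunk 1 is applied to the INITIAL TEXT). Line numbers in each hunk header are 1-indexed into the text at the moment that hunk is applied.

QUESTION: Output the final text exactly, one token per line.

Hunk 1: at line 1 remove [uiym,fhr] add [htz] -> 5 lines: uldjt elv htz ixezf dom
Hunk 2: at line 1 remove [htz] add [nehv,nmdp,xoi] -> 7 lines: uldjt elv nehv nmdp xoi ixezf dom
Hunk 3: at line 2 remove [nehv,nmdp,xoi] add [oej,hyjjj,enc] -> 7 lines: uldjt elv oej hyjjj enc ixezf dom

Answer: uldjt
elv
oej
hyjjj
enc
ixezf
dom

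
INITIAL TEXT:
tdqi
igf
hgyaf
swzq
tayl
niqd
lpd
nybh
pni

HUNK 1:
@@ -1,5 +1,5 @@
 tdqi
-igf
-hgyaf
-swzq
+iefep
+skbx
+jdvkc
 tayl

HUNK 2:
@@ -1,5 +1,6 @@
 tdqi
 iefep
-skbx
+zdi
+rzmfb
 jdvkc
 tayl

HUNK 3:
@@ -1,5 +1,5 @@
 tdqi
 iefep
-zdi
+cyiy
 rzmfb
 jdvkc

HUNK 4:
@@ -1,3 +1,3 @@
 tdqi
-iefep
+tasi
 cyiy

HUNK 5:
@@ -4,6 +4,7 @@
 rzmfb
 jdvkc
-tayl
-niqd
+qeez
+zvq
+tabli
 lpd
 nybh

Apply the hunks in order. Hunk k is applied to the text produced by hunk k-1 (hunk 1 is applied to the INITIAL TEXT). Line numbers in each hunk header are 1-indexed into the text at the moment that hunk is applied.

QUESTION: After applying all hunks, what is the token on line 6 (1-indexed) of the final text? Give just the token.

Answer: qeez

Derivation:
Hunk 1: at line 1 remove [igf,hgyaf,swzq] add [iefep,skbx,jdvkc] -> 9 lines: tdqi iefep skbx jdvkc tayl niqd lpd nybh pni
Hunk 2: at line 1 remove [skbx] add [zdi,rzmfb] -> 10 lines: tdqi iefep zdi rzmfb jdvkc tayl niqd lpd nybh pni
Hunk 3: at line 1 remove [zdi] add [cyiy] -> 10 lines: tdqi iefep cyiy rzmfb jdvkc tayl niqd lpd nybh pni
Hunk 4: at line 1 remove [iefep] add [tasi] -> 10 lines: tdqi tasi cyiy rzmfb jdvkc tayl niqd lpd nybh pni
Hunk 5: at line 4 remove [tayl,niqd] add [qeez,zvq,tabli] -> 11 lines: tdqi tasi cyiy rzmfb jdvkc qeez zvq tabli lpd nybh pni
Final line 6: qeez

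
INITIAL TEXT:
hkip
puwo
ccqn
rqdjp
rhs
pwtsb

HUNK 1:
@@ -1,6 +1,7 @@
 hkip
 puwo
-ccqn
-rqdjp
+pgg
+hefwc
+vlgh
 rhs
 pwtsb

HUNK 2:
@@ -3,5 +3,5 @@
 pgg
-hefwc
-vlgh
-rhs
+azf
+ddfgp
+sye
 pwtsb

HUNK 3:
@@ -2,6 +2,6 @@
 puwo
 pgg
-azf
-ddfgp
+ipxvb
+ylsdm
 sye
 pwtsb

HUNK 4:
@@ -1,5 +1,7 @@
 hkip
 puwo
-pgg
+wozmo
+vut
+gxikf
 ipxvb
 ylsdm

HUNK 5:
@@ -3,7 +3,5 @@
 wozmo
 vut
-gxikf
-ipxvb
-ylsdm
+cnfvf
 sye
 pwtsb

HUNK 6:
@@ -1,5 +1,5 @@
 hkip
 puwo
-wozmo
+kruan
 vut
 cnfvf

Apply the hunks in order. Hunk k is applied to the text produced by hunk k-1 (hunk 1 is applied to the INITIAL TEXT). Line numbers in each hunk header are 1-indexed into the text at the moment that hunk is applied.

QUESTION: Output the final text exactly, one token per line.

Answer: hkip
puwo
kruan
vut
cnfvf
sye
pwtsb

Derivation:
Hunk 1: at line 1 remove [ccqn,rqdjp] add [pgg,hefwc,vlgh] -> 7 lines: hkip puwo pgg hefwc vlgh rhs pwtsb
Hunk 2: at line 3 remove [hefwc,vlgh,rhs] add [azf,ddfgp,sye] -> 7 lines: hkip puwo pgg azf ddfgp sye pwtsb
Hunk 3: at line 2 remove [azf,ddfgp] add [ipxvb,ylsdm] -> 7 lines: hkip puwo pgg ipxvb ylsdm sye pwtsb
Hunk 4: at line 1 remove [pgg] add [wozmo,vut,gxikf] -> 9 lines: hkip puwo wozmo vut gxikf ipxvb ylsdm sye pwtsb
Hunk 5: at line 3 remove [gxikf,ipxvb,ylsdm] add [cnfvf] -> 7 lines: hkip puwo wozmo vut cnfvf sye pwtsb
Hunk 6: at line 1 remove [wozmo] add [kruan] -> 7 lines: hkip puwo kruan vut cnfvf sye pwtsb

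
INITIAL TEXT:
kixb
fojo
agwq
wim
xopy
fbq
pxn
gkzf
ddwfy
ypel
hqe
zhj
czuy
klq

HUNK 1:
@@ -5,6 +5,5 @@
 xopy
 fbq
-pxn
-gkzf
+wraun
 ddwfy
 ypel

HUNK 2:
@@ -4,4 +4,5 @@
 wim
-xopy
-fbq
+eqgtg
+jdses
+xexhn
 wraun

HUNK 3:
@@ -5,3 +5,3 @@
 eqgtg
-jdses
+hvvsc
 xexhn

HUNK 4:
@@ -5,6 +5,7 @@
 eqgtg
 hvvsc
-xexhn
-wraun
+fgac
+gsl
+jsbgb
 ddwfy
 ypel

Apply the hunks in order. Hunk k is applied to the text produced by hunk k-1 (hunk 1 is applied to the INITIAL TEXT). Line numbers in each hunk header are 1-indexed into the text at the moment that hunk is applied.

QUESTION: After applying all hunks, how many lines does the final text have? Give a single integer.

Answer: 15

Derivation:
Hunk 1: at line 5 remove [pxn,gkzf] add [wraun] -> 13 lines: kixb fojo agwq wim xopy fbq wraun ddwfy ypel hqe zhj czuy klq
Hunk 2: at line 4 remove [xopy,fbq] add [eqgtg,jdses,xexhn] -> 14 lines: kixb fojo agwq wim eqgtg jdses xexhn wraun ddwfy ypel hqe zhj czuy klq
Hunk 3: at line 5 remove [jdses] add [hvvsc] -> 14 lines: kixb fojo agwq wim eqgtg hvvsc xexhn wraun ddwfy ypel hqe zhj czuy klq
Hunk 4: at line 5 remove [xexhn,wraun] add [fgac,gsl,jsbgb] -> 15 lines: kixb fojo agwq wim eqgtg hvvsc fgac gsl jsbgb ddwfy ypel hqe zhj czuy klq
Final line count: 15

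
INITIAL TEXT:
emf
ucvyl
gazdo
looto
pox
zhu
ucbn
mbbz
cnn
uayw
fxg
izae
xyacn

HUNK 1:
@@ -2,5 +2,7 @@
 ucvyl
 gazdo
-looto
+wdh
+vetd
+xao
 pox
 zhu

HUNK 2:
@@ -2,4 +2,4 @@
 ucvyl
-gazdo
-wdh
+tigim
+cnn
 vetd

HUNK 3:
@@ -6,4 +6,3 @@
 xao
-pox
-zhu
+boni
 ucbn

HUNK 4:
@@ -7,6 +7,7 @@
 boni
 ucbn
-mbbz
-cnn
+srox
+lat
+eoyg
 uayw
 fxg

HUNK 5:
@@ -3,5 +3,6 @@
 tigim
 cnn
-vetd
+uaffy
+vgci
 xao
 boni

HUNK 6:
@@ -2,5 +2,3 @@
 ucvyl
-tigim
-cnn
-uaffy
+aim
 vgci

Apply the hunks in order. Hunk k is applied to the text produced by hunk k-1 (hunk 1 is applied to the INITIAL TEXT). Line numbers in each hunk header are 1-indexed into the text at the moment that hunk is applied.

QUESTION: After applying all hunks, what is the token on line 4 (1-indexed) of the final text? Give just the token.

Answer: vgci

Derivation:
Hunk 1: at line 2 remove [looto] add [wdh,vetd,xao] -> 15 lines: emf ucvyl gazdo wdh vetd xao pox zhu ucbn mbbz cnn uayw fxg izae xyacn
Hunk 2: at line 2 remove [gazdo,wdh] add [tigim,cnn] -> 15 lines: emf ucvyl tigim cnn vetd xao pox zhu ucbn mbbz cnn uayw fxg izae xyacn
Hunk 3: at line 6 remove [pox,zhu] add [boni] -> 14 lines: emf ucvyl tigim cnn vetd xao boni ucbn mbbz cnn uayw fxg izae xyacn
Hunk 4: at line 7 remove [mbbz,cnn] add [srox,lat,eoyg] -> 15 lines: emf ucvyl tigim cnn vetd xao boni ucbn srox lat eoyg uayw fxg izae xyacn
Hunk 5: at line 3 remove [vetd] add [uaffy,vgci] -> 16 lines: emf ucvyl tigim cnn uaffy vgci xao boni ucbn srox lat eoyg uayw fxg izae xyacn
Hunk 6: at line 2 remove [tigim,cnn,uaffy] add [aim] -> 14 lines: emf ucvyl aim vgci xao boni ucbn srox lat eoyg uayw fxg izae xyacn
Final line 4: vgci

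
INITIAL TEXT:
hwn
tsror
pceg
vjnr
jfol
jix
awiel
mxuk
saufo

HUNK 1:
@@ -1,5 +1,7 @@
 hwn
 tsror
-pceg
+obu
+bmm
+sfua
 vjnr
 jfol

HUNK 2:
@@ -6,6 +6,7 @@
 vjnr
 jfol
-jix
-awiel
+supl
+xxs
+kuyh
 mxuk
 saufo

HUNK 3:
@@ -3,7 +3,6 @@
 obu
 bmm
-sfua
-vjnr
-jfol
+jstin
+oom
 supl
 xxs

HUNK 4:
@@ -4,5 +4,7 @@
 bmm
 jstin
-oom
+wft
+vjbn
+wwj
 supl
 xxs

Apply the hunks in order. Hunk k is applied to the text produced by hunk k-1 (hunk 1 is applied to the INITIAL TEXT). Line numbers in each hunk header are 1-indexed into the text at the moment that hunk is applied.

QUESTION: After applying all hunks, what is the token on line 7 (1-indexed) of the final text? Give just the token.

Hunk 1: at line 1 remove [pceg] add [obu,bmm,sfua] -> 11 lines: hwn tsror obu bmm sfua vjnr jfol jix awiel mxuk saufo
Hunk 2: at line 6 remove [jix,awiel] add [supl,xxs,kuyh] -> 12 lines: hwn tsror obu bmm sfua vjnr jfol supl xxs kuyh mxuk saufo
Hunk 3: at line 3 remove [sfua,vjnr,jfol] add [jstin,oom] -> 11 lines: hwn tsror obu bmm jstin oom supl xxs kuyh mxuk saufo
Hunk 4: at line 4 remove [oom] add [wft,vjbn,wwj] -> 13 lines: hwn tsror obu bmm jstin wft vjbn wwj supl xxs kuyh mxuk saufo
Final line 7: vjbn

Answer: vjbn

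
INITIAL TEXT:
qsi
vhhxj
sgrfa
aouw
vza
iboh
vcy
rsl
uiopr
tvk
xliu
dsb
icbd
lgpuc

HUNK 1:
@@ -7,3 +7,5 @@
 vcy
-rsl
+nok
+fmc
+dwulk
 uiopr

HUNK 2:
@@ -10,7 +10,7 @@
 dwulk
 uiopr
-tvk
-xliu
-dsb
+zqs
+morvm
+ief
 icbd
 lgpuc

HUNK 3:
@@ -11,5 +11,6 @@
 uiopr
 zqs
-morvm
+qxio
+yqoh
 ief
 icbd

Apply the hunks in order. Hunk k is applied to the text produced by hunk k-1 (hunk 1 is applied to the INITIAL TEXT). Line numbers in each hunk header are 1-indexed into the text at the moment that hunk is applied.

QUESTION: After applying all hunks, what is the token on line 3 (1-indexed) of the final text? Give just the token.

Answer: sgrfa

Derivation:
Hunk 1: at line 7 remove [rsl] add [nok,fmc,dwulk] -> 16 lines: qsi vhhxj sgrfa aouw vza iboh vcy nok fmc dwulk uiopr tvk xliu dsb icbd lgpuc
Hunk 2: at line 10 remove [tvk,xliu,dsb] add [zqs,morvm,ief] -> 16 lines: qsi vhhxj sgrfa aouw vza iboh vcy nok fmc dwulk uiopr zqs morvm ief icbd lgpuc
Hunk 3: at line 11 remove [morvm] add [qxio,yqoh] -> 17 lines: qsi vhhxj sgrfa aouw vza iboh vcy nok fmc dwulk uiopr zqs qxio yqoh ief icbd lgpuc
Final line 3: sgrfa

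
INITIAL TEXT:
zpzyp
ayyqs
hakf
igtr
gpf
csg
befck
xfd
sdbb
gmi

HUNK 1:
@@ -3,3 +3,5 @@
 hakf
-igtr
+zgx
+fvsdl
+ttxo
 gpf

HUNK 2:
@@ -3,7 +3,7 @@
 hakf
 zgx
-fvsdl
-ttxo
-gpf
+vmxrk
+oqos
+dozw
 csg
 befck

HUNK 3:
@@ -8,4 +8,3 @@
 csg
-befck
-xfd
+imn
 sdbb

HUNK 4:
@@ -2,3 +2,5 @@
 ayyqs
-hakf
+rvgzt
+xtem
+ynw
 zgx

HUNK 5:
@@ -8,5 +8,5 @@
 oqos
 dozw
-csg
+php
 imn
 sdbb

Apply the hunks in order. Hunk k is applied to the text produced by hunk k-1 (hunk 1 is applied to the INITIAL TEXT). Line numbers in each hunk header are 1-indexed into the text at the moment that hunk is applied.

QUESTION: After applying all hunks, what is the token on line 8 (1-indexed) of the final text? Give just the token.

Answer: oqos

Derivation:
Hunk 1: at line 3 remove [igtr] add [zgx,fvsdl,ttxo] -> 12 lines: zpzyp ayyqs hakf zgx fvsdl ttxo gpf csg befck xfd sdbb gmi
Hunk 2: at line 3 remove [fvsdl,ttxo,gpf] add [vmxrk,oqos,dozw] -> 12 lines: zpzyp ayyqs hakf zgx vmxrk oqos dozw csg befck xfd sdbb gmi
Hunk 3: at line 8 remove [befck,xfd] add [imn] -> 11 lines: zpzyp ayyqs hakf zgx vmxrk oqos dozw csg imn sdbb gmi
Hunk 4: at line 2 remove [hakf] add [rvgzt,xtem,ynw] -> 13 lines: zpzyp ayyqs rvgzt xtem ynw zgx vmxrk oqos dozw csg imn sdbb gmi
Hunk 5: at line 8 remove [csg] add [php] -> 13 lines: zpzyp ayyqs rvgzt xtem ynw zgx vmxrk oqos dozw php imn sdbb gmi
Final line 8: oqos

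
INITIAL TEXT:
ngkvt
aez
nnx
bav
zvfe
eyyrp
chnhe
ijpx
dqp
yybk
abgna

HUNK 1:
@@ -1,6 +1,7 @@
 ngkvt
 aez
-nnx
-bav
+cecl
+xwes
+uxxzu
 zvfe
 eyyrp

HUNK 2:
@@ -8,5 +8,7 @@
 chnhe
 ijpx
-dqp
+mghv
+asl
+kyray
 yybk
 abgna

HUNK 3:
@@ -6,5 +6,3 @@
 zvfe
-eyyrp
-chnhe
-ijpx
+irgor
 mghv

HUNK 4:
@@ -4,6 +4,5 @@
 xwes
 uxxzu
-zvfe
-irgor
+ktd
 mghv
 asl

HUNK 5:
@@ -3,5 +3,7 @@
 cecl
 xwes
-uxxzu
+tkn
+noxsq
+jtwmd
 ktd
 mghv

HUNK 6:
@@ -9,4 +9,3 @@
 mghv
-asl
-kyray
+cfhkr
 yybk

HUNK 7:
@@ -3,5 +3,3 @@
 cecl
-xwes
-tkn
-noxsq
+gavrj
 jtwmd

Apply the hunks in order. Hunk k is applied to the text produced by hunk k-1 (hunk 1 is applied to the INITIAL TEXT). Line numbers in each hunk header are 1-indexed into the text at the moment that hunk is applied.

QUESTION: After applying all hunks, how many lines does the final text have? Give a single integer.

Answer: 10

Derivation:
Hunk 1: at line 1 remove [nnx,bav] add [cecl,xwes,uxxzu] -> 12 lines: ngkvt aez cecl xwes uxxzu zvfe eyyrp chnhe ijpx dqp yybk abgna
Hunk 2: at line 8 remove [dqp] add [mghv,asl,kyray] -> 14 lines: ngkvt aez cecl xwes uxxzu zvfe eyyrp chnhe ijpx mghv asl kyray yybk abgna
Hunk 3: at line 6 remove [eyyrp,chnhe,ijpx] add [irgor] -> 12 lines: ngkvt aez cecl xwes uxxzu zvfe irgor mghv asl kyray yybk abgna
Hunk 4: at line 4 remove [zvfe,irgor] add [ktd] -> 11 lines: ngkvt aez cecl xwes uxxzu ktd mghv asl kyray yybk abgna
Hunk 5: at line 3 remove [uxxzu] add [tkn,noxsq,jtwmd] -> 13 lines: ngkvt aez cecl xwes tkn noxsq jtwmd ktd mghv asl kyray yybk abgna
Hunk 6: at line 9 remove [asl,kyray] add [cfhkr] -> 12 lines: ngkvt aez cecl xwes tkn noxsq jtwmd ktd mghv cfhkr yybk abgna
Hunk 7: at line 3 remove [xwes,tkn,noxsq] add [gavrj] -> 10 lines: ngkvt aez cecl gavrj jtwmd ktd mghv cfhkr yybk abgna
Final line count: 10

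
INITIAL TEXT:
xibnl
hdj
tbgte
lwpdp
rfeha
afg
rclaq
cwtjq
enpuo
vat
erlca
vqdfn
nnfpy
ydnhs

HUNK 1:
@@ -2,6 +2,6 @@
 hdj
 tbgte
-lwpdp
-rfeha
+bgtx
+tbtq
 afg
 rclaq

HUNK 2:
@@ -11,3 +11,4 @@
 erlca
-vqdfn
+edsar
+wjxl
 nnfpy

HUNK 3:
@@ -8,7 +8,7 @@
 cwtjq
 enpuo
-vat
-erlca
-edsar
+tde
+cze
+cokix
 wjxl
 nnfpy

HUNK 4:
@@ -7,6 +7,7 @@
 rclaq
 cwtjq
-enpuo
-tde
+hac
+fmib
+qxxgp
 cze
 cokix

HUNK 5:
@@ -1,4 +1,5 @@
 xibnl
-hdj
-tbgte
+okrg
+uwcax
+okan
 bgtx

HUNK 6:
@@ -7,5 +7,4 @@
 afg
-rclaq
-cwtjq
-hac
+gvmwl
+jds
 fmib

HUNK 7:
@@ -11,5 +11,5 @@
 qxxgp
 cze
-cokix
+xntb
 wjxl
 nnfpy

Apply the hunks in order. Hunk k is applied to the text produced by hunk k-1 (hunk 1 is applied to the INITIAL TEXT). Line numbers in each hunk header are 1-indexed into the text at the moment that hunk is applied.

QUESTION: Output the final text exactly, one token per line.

Hunk 1: at line 2 remove [lwpdp,rfeha] add [bgtx,tbtq] -> 14 lines: xibnl hdj tbgte bgtx tbtq afg rclaq cwtjq enpuo vat erlca vqdfn nnfpy ydnhs
Hunk 2: at line 11 remove [vqdfn] add [edsar,wjxl] -> 15 lines: xibnl hdj tbgte bgtx tbtq afg rclaq cwtjq enpuo vat erlca edsar wjxl nnfpy ydnhs
Hunk 3: at line 8 remove [vat,erlca,edsar] add [tde,cze,cokix] -> 15 lines: xibnl hdj tbgte bgtx tbtq afg rclaq cwtjq enpuo tde cze cokix wjxl nnfpy ydnhs
Hunk 4: at line 7 remove [enpuo,tde] add [hac,fmib,qxxgp] -> 16 lines: xibnl hdj tbgte bgtx tbtq afg rclaq cwtjq hac fmib qxxgp cze cokix wjxl nnfpy ydnhs
Hunk 5: at line 1 remove [hdj,tbgte] add [okrg,uwcax,okan] -> 17 lines: xibnl okrg uwcax okan bgtx tbtq afg rclaq cwtjq hac fmib qxxgp cze cokix wjxl nnfpy ydnhs
Hunk 6: at line 7 remove [rclaq,cwtjq,hac] add [gvmwl,jds] -> 16 lines: xibnl okrg uwcax okan bgtx tbtq afg gvmwl jds fmib qxxgp cze cokix wjxl nnfpy ydnhs
Hunk 7: at line 11 remove [cokix] add [xntb] -> 16 lines: xibnl okrg uwcax okan bgtx tbtq afg gvmwl jds fmib qxxgp cze xntb wjxl nnfpy ydnhs

Answer: xibnl
okrg
uwcax
okan
bgtx
tbtq
afg
gvmwl
jds
fmib
qxxgp
cze
xntb
wjxl
nnfpy
ydnhs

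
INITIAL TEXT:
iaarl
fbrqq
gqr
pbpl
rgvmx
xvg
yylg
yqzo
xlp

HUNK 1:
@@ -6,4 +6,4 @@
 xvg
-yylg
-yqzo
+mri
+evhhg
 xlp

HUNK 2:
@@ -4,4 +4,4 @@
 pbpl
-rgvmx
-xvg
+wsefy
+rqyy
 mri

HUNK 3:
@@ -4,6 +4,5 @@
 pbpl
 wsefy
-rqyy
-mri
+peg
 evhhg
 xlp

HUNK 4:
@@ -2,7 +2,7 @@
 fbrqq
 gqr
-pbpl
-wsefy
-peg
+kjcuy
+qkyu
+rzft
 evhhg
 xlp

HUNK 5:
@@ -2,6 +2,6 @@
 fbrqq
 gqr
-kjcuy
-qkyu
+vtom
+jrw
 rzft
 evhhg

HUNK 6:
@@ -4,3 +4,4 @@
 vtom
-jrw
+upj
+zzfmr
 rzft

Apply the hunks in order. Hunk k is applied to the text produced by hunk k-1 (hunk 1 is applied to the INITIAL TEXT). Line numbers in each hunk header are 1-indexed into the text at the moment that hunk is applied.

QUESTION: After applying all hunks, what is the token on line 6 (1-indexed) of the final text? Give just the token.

Hunk 1: at line 6 remove [yylg,yqzo] add [mri,evhhg] -> 9 lines: iaarl fbrqq gqr pbpl rgvmx xvg mri evhhg xlp
Hunk 2: at line 4 remove [rgvmx,xvg] add [wsefy,rqyy] -> 9 lines: iaarl fbrqq gqr pbpl wsefy rqyy mri evhhg xlp
Hunk 3: at line 4 remove [rqyy,mri] add [peg] -> 8 lines: iaarl fbrqq gqr pbpl wsefy peg evhhg xlp
Hunk 4: at line 2 remove [pbpl,wsefy,peg] add [kjcuy,qkyu,rzft] -> 8 lines: iaarl fbrqq gqr kjcuy qkyu rzft evhhg xlp
Hunk 5: at line 2 remove [kjcuy,qkyu] add [vtom,jrw] -> 8 lines: iaarl fbrqq gqr vtom jrw rzft evhhg xlp
Hunk 6: at line 4 remove [jrw] add [upj,zzfmr] -> 9 lines: iaarl fbrqq gqr vtom upj zzfmr rzft evhhg xlp
Final line 6: zzfmr

Answer: zzfmr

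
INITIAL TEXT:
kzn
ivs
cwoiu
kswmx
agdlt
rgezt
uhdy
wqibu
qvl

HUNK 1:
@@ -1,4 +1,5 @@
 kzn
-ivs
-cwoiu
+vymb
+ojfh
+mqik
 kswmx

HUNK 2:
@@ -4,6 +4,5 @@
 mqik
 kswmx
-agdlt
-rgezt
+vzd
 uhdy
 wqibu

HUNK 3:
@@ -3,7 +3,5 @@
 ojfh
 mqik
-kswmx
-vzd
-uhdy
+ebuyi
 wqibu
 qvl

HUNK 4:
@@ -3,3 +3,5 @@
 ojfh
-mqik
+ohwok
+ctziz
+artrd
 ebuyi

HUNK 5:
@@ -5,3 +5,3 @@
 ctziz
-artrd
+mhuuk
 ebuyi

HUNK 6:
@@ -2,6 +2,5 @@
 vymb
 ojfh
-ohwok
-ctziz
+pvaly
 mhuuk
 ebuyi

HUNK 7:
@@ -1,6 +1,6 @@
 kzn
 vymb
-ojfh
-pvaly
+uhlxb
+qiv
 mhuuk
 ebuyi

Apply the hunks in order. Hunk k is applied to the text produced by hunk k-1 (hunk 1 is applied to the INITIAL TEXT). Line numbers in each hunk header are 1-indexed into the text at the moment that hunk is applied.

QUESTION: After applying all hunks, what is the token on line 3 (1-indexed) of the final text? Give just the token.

Hunk 1: at line 1 remove [ivs,cwoiu] add [vymb,ojfh,mqik] -> 10 lines: kzn vymb ojfh mqik kswmx agdlt rgezt uhdy wqibu qvl
Hunk 2: at line 4 remove [agdlt,rgezt] add [vzd] -> 9 lines: kzn vymb ojfh mqik kswmx vzd uhdy wqibu qvl
Hunk 3: at line 3 remove [kswmx,vzd,uhdy] add [ebuyi] -> 7 lines: kzn vymb ojfh mqik ebuyi wqibu qvl
Hunk 4: at line 3 remove [mqik] add [ohwok,ctziz,artrd] -> 9 lines: kzn vymb ojfh ohwok ctziz artrd ebuyi wqibu qvl
Hunk 5: at line 5 remove [artrd] add [mhuuk] -> 9 lines: kzn vymb ojfh ohwok ctziz mhuuk ebuyi wqibu qvl
Hunk 6: at line 2 remove [ohwok,ctziz] add [pvaly] -> 8 lines: kzn vymb ojfh pvaly mhuuk ebuyi wqibu qvl
Hunk 7: at line 1 remove [ojfh,pvaly] add [uhlxb,qiv] -> 8 lines: kzn vymb uhlxb qiv mhuuk ebuyi wqibu qvl
Final line 3: uhlxb

Answer: uhlxb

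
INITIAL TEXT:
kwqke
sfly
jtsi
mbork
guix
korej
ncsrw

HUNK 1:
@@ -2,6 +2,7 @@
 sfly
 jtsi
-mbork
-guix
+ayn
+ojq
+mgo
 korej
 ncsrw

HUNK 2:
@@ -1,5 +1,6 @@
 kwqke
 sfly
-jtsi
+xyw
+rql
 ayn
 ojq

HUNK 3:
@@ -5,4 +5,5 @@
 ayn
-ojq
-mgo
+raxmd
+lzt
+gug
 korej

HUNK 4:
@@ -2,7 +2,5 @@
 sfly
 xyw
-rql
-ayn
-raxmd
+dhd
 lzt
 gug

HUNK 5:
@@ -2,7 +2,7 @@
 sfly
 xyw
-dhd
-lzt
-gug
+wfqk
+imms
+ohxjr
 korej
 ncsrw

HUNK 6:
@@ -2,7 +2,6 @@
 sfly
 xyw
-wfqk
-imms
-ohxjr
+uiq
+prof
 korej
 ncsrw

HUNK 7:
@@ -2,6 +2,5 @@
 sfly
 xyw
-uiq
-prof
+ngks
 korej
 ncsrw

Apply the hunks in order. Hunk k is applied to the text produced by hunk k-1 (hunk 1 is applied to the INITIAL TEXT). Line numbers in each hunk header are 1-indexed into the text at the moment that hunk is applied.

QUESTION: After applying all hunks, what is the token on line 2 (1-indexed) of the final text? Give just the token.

Hunk 1: at line 2 remove [mbork,guix] add [ayn,ojq,mgo] -> 8 lines: kwqke sfly jtsi ayn ojq mgo korej ncsrw
Hunk 2: at line 1 remove [jtsi] add [xyw,rql] -> 9 lines: kwqke sfly xyw rql ayn ojq mgo korej ncsrw
Hunk 3: at line 5 remove [ojq,mgo] add [raxmd,lzt,gug] -> 10 lines: kwqke sfly xyw rql ayn raxmd lzt gug korej ncsrw
Hunk 4: at line 2 remove [rql,ayn,raxmd] add [dhd] -> 8 lines: kwqke sfly xyw dhd lzt gug korej ncsrw
Hunk 5: at line 2 remove [dhd,lzt,gug] add [wfqk,imms,ohxjr] -> 8 lines: kwqke sfly xyw wfqk imms ohxjr korej ncsrw
Hunk 6: at line 2 remove [wfqk,imms,ohxjr] add [uiq,prof] -> 7 lines: kwqke sfly xyw uiq prof korej ncsrw
Hunk 7: at line 2 remove [uiq,prof] add [ngks] -> 6 lines: kwqke sfly xyw ngks korej ncsrw
Final line 2: sfly

Answer: sfly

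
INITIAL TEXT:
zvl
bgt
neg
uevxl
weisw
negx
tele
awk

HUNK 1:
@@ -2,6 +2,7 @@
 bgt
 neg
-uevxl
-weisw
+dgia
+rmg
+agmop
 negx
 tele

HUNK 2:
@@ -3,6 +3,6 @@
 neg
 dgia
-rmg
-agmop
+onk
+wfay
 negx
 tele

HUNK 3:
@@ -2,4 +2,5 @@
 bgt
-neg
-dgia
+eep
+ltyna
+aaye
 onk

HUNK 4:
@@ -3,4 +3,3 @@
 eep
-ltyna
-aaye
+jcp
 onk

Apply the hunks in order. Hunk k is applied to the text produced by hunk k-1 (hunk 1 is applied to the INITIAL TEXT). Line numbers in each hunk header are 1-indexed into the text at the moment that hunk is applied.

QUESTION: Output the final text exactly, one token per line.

Hunk 1: at line 2 remove [uevxl,weisw] add [dgia,rmg,agmop] -> 9 lines: zvl bgt neg dgia rmg agmop negx tele awk
Hunk 2: at line 3 remove [rmg,agmop] add [onk,wfay] -> 9 lines: zvl bgt neg dgia onk wfay negx tele awk
Hunk 3: at line 2 remove [neg,dgia] add [eep,ltyna,aaye] -> 10 lines: zvl bgt eep ltyna aaye onk wfay negx tele awk
Hunk 4: at line 3 remove [ltyna,aaye] add [jcp] -> 9 lines: zvl bgt eep jcp onk wfay negx tele awk

Answer: zvl
bgt
eep
jcp
onk
wfay
negx
tele
awk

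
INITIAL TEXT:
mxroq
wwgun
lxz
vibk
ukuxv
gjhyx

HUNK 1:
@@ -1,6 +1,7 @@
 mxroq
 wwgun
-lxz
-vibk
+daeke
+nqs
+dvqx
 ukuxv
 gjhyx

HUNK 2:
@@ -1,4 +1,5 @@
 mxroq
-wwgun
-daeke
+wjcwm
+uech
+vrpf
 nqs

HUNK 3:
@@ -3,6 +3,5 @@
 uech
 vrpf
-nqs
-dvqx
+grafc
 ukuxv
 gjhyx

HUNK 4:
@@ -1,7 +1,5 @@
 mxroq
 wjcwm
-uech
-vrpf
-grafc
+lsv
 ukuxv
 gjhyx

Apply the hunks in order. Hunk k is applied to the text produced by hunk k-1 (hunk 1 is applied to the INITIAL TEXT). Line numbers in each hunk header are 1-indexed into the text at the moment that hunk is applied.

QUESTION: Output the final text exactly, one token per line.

Hunk 1: at line 1 remove [lxz,vibk] add [daeke,nqs,dvqx] -> 7 lines: mxroq wwgun daeke nqs dvqx ukuxv gjhyx
Hunk 2: at line 1 remove [wwgun,daeke] add [wjcwm,uech,vrpf] -> 8 lines: mxroq wjcwm uech vrpf nqs dvqx ukuxv gjhyx
Hunk 3: at line 3 remove [nqs,dvqx] add [grafc] -> 7 lines: mxroq wjcwm uech vrpf grafc ukuxv gjhyx
Hunk 4: at line 1 remove [uech,vrpf,grafc] add [lsv] -> 5 lines: mxroq wjcwm lsv ukuxv gjhyx

Answer: mxroq
wjcwm
lsv
ukuxv
gjhyx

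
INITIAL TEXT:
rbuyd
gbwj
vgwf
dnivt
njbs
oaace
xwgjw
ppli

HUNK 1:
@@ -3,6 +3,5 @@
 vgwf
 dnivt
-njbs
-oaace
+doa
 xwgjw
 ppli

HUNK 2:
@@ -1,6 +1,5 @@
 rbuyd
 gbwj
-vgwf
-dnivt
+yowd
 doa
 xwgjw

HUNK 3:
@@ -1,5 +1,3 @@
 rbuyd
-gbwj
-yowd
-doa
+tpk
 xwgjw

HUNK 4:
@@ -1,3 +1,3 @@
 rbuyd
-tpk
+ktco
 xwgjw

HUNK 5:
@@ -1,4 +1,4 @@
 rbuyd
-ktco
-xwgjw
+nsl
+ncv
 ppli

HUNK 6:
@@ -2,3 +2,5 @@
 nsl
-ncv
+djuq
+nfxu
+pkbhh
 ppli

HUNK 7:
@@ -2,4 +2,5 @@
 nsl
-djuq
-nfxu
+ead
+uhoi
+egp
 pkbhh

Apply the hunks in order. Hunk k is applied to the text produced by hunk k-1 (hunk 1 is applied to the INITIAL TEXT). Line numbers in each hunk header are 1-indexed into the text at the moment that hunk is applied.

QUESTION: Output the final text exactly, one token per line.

Hunk 1: at line 3 remove [njbs,oaace] add [doa] -> 7 lines: rbuyd gbwj vgwf dnivt doa xwgjw ppli
Hunk 2: at line 1 remove [vgwf,dnivt] add [yowd] -> 6 lines: rbuyd gbwj yowd doa xwgjw ppli
Hunk 3: at line 1 remove [gbwj,yowd,doa] add [tpk] -> 4 lines: rbuyd tpk xwgjw ppli
Hunk 4: at line 1 remove [tpk] add [ktco] -> 4 lines: rbuyd ktco xwgjw ppli
Hunk 5: at line 1 remove [ktco,xwgjw] add [nsl,ncv] -> 4 lines: rbuyd nsl ncv ppli
Hunk 6: at line 2 remove [ncv] add [djuq,nfxu,pkbhh] -> 6 lines: rbuyd nsl djuq nfxu pkbhh ppli
Hunk 7: at line 2 remove [djuq,nfxu] add [ead,uhoi,egp] -> 7 lines: rbuyd nsl ead uhoi egp pkbhh ppli

Answer: rbuyd
nsl
ead
uhoi
egp
pkbhh
ppli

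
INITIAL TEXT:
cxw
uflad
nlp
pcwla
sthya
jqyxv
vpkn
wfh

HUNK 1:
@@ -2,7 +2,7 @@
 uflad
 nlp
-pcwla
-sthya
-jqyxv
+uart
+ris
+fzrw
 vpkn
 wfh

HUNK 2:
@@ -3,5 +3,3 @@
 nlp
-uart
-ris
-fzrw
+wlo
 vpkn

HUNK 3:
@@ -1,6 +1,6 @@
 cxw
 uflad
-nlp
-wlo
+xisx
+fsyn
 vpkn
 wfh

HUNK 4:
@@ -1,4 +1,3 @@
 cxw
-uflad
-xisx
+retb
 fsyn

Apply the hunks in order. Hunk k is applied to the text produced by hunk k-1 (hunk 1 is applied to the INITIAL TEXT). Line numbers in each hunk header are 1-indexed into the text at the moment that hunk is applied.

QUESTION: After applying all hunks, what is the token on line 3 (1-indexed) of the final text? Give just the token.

Hunk 1: at line 2 remove [pcwla,sthya,jqyxv] add [uart,ris,fzrw] -> 8 lines: cxw uflad nlp uart ris fzrw vpkn wfh
Hunk 2: at line 3 remove [uart,ris,fzrw] add [wlo] -> 6 lines: cxw uflad nlp wlo vpkn wfh
Hunk 3: at line 1 remove [nlp,wlo] add [xisx,fsyn] -> 6 lines: cxw uflad xisx fsyn vpkn wfh
Hunk 4: at line 1 remove [uflad,xisx] add [retb] -> 5 lines: cxw retb fsyn vpkn wfh
Final line 3: fsyn

Answer: fsyn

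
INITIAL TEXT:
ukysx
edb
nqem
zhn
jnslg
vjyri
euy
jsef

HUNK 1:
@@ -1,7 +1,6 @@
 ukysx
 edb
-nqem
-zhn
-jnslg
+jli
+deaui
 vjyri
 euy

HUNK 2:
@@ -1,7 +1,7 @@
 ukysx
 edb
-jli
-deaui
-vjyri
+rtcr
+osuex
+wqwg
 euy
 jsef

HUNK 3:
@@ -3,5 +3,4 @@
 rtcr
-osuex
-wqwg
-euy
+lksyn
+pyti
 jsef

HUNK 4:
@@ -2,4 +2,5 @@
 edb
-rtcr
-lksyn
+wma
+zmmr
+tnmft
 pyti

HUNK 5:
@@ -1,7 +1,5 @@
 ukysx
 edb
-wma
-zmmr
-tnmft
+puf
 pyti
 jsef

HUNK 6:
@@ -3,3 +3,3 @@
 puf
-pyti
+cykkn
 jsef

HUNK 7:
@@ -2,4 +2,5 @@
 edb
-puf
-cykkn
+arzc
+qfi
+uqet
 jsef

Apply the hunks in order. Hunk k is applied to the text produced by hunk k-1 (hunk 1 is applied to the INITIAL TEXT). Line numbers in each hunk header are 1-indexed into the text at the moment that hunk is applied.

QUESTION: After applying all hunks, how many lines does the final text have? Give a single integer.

Hunk 1: at line 1 remove [nqem,zhn,jnslg] add [jli,deaui] -> 7 lines: ukysx edb jli deaui vjyri euy jsef
Hunk 2: at line 1 remove [jli,deaui,vjyri] add [rtcr,osuex,wqwg] -> 7 lines: ukysx edb rtcr osuex wqwg euy jsef
Hunk 3: at line 3 remove [osuex,wqwg,euy] add [lksyn,pyti] -> 6 lines: ukysx edb rtcr lksyn pyti jsef
Hunk 4: at line 2 remove [rtcr,lksyn] add [wma,zmmr,tnmft] -> 7 lines: ukysx edb wma zmmr tnmft pyti jsef
Hunk 5: at line 1 remove [wma,zmmr,tnmft] add [puf] -> 5 lines: ukysx edb puf pyti jsef
Hunk 6: at line 3 remove [pyti] add [cykkn] -> 5 lines: ukysx edb puf cykkn jsef
Hunk 7: at line 2 remove [puf,cykkn] add [arzc,qfi,uqet] -> 6 lines: ukysx edb arzc qfi uqet jsef
Final line count: 6

Answer: 6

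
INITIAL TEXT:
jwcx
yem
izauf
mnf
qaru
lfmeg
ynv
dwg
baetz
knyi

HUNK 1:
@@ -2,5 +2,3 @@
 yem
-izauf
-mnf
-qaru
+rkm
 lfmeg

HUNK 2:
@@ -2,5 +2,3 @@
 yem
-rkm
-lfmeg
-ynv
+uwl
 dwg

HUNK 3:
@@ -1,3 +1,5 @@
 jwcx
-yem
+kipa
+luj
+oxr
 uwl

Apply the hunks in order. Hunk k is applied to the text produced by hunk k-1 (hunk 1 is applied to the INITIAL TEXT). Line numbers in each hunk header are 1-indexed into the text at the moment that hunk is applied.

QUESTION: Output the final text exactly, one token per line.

Hunk 1: at line 2 remove [izauf,mnf,qaru] add [rkm] -> 8 lines: jwcx yem rkm lfmeg ynv dwg baetz knyi
Hunk 2: at line 2 remove [rkm,lfmeg,ynv] add [uwl] -> 6 lines: jwcx yem uwl dwg baetz knyi
Hunk 3: at line 1 remove [yem] add [kipa,luj,oxr] -> 8 lines: jwcx kipa luj oxr uwl dwg baetz knyi

Answer: jwcx
kipa
luj
oxr
uwl
dwg
baetz
knyi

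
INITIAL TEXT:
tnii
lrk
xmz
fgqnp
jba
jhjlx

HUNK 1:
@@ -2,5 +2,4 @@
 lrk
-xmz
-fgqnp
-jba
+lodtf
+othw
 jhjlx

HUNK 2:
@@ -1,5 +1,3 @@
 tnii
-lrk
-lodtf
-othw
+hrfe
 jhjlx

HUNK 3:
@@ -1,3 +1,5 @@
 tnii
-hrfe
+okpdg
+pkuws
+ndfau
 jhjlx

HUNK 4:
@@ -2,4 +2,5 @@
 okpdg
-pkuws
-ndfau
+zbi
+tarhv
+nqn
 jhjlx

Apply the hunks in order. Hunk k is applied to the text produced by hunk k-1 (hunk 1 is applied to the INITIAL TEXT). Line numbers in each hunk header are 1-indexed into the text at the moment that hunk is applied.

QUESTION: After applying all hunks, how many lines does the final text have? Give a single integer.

Answer: 6

Derivation:
Hunk 1: at line 2 remove [xmz,fgqnp,jba] add [lodtf,othw] -> 5 lines: tnii lrk lodtf othw jhjlx
Hunk 2: at line 1 remove [lrk,lodtf,othw] add [hrfe] -> 3 lines: tnii hrfe jhjlx
Hunk 3: at line 1 remove [hrfe] add [okpdg,pkuws,ndfau] -> 5 lines: tnii okpdg pkuws ndfau jhjlx
Hunk 4: at line 2 remove [pkuws,ndfau] add [zbi,tarhv,nqn] -> 6 lines: tnii okpdg zbi tarhv nqn jhjlx
Final line count: 6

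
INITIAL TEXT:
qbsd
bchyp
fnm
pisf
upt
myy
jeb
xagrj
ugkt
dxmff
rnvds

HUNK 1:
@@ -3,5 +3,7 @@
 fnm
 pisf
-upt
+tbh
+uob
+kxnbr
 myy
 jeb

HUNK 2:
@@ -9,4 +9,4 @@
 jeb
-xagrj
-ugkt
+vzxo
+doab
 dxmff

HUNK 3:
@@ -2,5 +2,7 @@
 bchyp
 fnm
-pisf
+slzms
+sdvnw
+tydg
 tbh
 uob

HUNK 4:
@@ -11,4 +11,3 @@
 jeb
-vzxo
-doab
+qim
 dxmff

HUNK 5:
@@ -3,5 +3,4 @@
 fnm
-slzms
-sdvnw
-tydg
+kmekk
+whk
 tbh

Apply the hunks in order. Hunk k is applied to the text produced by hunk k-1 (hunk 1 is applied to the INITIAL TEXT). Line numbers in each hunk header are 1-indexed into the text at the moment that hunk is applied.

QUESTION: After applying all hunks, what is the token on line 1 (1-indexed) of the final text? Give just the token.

Answer: qbsd

Derivation:
Hunk 1: at line 3 remove [upt] add [tbh,uob,kxnbr] -> 13 lines: qbsd bchyp fnm pisf tbh uob kxnbr myy jeb xagrj ugkt dxmff rnvds
Hunk 2: at line 9 remove [xagrj,ugkt] add [vzxo,doab] -> 13 lines: qbsd bchyp fnm pisf tbh uob kxnbr myy jeb vzxo doab dxmff rnvds
Hunk 3: at line 2 remove [pisf] add [slzms,sdvnw,tydg] -> 15 lines: qbsd bchyp fnm slzms sdvnw tydg tbh uob kxnbr myy jeb vzxo doab dxmff rnvds
Hunk 4: at line 11 remove [vzxo,doab] add [qim] -> 14 lines: qbsd bchyp fnm slzms sdvnw tydg tbh uob kxnbr myy jeb qim dxmff rnvds
Hunk 5: at line 3 remove [slzms,sdvnw,tydg] add [kmekk,whk] -> 13 lines: qbsd bchyp fnm kmekk whk tbh uob kxnbr myy jeb qim dxmff rnvds
Final line 1: qbsd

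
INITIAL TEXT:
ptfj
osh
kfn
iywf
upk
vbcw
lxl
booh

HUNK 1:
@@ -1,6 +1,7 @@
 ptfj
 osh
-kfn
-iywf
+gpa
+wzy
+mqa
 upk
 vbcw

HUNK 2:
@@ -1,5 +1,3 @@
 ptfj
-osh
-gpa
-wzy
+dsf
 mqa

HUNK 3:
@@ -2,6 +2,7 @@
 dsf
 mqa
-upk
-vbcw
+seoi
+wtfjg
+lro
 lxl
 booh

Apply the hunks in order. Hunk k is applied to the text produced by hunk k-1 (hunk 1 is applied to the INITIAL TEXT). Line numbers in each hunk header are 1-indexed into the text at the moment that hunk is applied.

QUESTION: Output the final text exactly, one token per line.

Answer: ptfj
dsf
mqa
seoi
wtfjg
lro
lxl
booh

Derivation:
Hunk 1: at line 1 remove [kfn,iywf] add [gpa,wzy,mqa] -> 9 lines: ptfj osh gpa wzy mqa upk vbcw lxl booh
Hunk 2: at line 1 remove [osh,gpa,wzy] add [dsf] -> 7 lines: ptfj dsf mqa upk vbcw lxl booh
Hunk 3: at line 2 remove [upk,vbcw] add [seoi,wtfjg,lro] -> 8 lines: ptfj dsf mqa seoi wtfjg lro lxl booh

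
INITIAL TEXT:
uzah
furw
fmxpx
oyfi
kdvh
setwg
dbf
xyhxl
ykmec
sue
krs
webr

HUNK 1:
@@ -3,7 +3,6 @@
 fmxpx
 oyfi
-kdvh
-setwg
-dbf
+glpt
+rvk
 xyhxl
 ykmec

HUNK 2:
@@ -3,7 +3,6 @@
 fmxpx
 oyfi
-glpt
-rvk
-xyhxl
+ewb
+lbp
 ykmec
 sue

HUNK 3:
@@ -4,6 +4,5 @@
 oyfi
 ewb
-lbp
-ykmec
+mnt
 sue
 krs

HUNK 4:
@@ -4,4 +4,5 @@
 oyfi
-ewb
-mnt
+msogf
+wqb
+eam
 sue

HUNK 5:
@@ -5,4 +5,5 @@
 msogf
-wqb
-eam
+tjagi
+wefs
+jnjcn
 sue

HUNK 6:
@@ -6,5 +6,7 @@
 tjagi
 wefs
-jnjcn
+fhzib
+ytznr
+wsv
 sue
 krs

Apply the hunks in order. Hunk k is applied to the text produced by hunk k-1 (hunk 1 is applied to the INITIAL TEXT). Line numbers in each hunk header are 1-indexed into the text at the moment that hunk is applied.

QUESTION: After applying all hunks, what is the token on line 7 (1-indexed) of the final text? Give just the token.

Answer: wefs

Derivation:
Hunk 1: at line 3 remove [kdvh,setwg,dbf] add [glpt,rvk] -> 11 lines: uzah furw fmxpx oyfi glpt rvk xyhxl ykmec sue krs webr
Hunk 2: at line 3 remove [glpt,rvk,xyhxl] add [ewb,lbp] -> 10 lines: uzah furw fmxpx oyfi ewb lbp ykmec sue krs webr
Hunk 3: at line 4 remove [lbp,ykmec] add [mnt] -> 9 lines: uzah furw fmxpx oyfi ewb mnt sue krs webr
Hunk 4: at line 4 remove [ewb,mnt] add [msogf,wqb,eam] -> 10 lines: uzah furw fmxpx oyfi msogf wqb eam sue krs webr
Hunk 5: at line 5 remove [wqb,eam] add [tjagi,wefs,jnjcn] -> 11 lines: uzah furw fmxpx oyfi msogf tjagi wefs jnjcn sue krs webr
Hunk 6: at line 6 remove [jnjcn] add [fhzib,ytznr,wsv] -> 13 lines: uzah furw fmxpx oyfi msogf tjagi wefs fhzib ytznr wsv sue krs webr
Final line 7: wefs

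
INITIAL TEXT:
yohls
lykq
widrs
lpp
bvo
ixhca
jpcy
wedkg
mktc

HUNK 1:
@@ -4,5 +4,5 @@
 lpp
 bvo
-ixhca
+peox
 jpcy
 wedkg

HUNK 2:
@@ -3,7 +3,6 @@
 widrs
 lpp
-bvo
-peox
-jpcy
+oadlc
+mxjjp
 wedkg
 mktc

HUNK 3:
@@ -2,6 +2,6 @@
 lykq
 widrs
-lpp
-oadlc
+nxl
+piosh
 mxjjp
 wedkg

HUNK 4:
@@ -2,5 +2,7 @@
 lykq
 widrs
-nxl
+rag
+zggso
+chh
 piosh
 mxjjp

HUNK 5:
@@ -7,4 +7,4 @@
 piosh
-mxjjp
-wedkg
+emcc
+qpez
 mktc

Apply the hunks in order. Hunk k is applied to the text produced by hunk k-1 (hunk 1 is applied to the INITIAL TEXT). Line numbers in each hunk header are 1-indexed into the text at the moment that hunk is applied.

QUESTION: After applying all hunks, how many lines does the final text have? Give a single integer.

Hunk 1: at line 4 remove [ixhca] add [peox] -> 9 lines: yohls lykq widrs lpp bvo peox jpcy wedkg mktc
Hunk 2: at line 3 remove [bvo,peox,jpcy] add [oadlc,mxjjp] -> 8 lines: yohls lykq widrs lpp oadlc mxjjp wedkg mktc
Hunk 3: at line 2 remove [lpp,oadlc] add [nxl,piosh] -> 8 lines: yohls lykq widrs nxl piosh mxjjp wedkg mktc
Hunk 4: at line 2 remove [nxl] add [rag,zggso,chh] -> 10 lines: yohls lykq widrs rag zggso chh piosh mxjjp wedkg mktc
Hunk 5: at line 7 remove [mxjjp,wedkg] add [emcc,qpez] -> 10 lines: yohls lykq widrs rag zggso chh piosh emcc qpez mktc
Final line count: 10

Answer: 10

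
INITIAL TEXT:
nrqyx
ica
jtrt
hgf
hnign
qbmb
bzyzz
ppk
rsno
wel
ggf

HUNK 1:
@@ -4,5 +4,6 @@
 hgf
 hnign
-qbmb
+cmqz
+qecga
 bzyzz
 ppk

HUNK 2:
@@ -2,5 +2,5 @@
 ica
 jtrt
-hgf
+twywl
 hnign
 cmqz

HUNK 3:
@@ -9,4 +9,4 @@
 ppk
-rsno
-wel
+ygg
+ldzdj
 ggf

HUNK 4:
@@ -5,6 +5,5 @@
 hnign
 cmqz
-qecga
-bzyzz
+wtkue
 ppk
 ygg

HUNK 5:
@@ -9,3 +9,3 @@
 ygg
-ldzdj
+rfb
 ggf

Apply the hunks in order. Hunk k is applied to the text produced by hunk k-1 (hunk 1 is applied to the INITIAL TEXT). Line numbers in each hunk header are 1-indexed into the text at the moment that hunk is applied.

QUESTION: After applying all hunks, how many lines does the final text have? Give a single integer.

Hunk 1: at line 4 remove [qbmb] add [cmqz,qecga] -> 12 lines: nrqyx ica jtrt hgf hnign cmqz qecga bzyzz ppk rsno wel ggf
Hunk 2: at line 2 remove [hgf] add [twywl] -> 12 lines: nrqyx ica jtrt twywl hnign cmqz qecga bzyzz ppk rsno wel ggf
Hunk 3: at line 9 remove [rsno,wel] add [ygg,ldzdj] -> 12 lines: nrqyx ica jtrt twywl hnign cmqz qecga bzyzz ppk ygg ldzdj ggf
Hunk 4: at line 5 remove [qecga,bzyzz] add [wtkue] -> 11 lines: nrqyx ica jtrt twywl hnign cmqz wtkue ppk ygg ldzdj ggf
Hunk 5: at line 9 remove [ldzdj] add [rfb] -> 11 lines: nrqyx ica jtrt twywl hnign cmqz wtkue ppk ygg rfb ggf
Final line count: 11

Answer: 11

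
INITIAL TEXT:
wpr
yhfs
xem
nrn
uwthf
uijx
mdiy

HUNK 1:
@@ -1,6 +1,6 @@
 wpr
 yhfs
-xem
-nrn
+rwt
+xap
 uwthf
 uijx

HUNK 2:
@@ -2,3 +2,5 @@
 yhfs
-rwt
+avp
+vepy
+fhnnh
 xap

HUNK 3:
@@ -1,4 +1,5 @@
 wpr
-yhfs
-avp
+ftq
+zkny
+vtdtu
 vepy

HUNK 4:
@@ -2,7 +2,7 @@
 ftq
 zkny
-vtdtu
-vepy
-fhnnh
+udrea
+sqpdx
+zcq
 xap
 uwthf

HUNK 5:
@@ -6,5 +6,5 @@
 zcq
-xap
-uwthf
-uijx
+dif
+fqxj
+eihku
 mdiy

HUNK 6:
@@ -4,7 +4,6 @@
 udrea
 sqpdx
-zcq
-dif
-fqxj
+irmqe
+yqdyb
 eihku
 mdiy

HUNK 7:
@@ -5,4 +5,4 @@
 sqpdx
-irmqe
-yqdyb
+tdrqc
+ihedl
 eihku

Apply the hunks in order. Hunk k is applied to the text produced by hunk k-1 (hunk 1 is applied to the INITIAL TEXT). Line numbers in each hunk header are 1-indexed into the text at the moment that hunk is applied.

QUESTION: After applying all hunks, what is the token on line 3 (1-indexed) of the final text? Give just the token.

Hunk 1: at line 1 remove [xem,nrn] add [rwt,xap] -> 7 lines: wpr yhfs rwt xap uwthf uijx mdiy
Hunk 2: at line 2 remove [rwt] add [avp,vepy,fhnnh] -> 9 lines: wpr yhfs avp vepy fhnnh xap uwthf uijx mdiy
Hunk 3: at line 1 remove [yhfs,avp] add [ftq,zkny,vtdtu] -> 10 lines: wpr ftq zkny vtdtu vepy fhnnh xap uwthf uijx mdiy
Hunk 4: at line 2 remove [vtdtu,vepy,fhnnh] add [udrea,sqpdx,zcq] -> 10 lines: wpr ftq zkny udrea sqpdx zcq xap uwthf uijx mdiy
Hunk 5: at line 6 remove [xap,uwthf,uijx] add [dif,fqxj,eihku] -> 10 lines: wpr ftq zkny udrea sqpdx zcq dif fqxj eihku mdiy
Hunk 6: at line 4 remove [zcq,dif,fqxj] add [irmqe,yqdyb] -> 9 lines: wpr ftq zkny udrea sqpdx irmqe yqdyb eihku mdiy
Hunk 7: at line 5 remove [irmqe,yqdyb] add [tdrqc,ihedl] -> 9 lines: wpr ftq zkny udrea sqpdx tdrqc ihedl eihku mdiy
Final line 3: zkny

Answer: zkny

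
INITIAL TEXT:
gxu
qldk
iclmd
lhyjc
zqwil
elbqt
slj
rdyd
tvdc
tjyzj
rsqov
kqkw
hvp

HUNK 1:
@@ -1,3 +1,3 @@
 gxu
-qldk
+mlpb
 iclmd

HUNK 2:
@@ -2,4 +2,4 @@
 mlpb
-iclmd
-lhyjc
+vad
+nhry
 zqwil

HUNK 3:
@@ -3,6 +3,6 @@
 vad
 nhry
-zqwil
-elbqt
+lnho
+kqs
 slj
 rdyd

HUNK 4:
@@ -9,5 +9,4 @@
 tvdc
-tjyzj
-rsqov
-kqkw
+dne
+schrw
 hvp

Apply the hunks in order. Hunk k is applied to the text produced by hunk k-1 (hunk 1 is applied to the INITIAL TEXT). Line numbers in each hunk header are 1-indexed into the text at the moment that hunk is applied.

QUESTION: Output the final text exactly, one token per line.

Answer: gxu
mlpb
vad
nhry
lnho
kqs
slj
rdyd
tvdc
dne
schrw
hvp

Derivation:
Hunk 1: at line 1 remove [qldk] add [mlpb] -> 13 lines: gxu mlpb iclmd lhyjc zqwil elbqt slj rdyd tvdc tjyzj rsqov kqkw hvp
Hunk 2: at line 2 remove [iclmd,lhyjc] add [vad,nhry] -> 13 lines: gxu mlpb vad nhry zqwil elbqt slj rdyd tvdc tjyzj rsqov kqkw hvp
Hunk 3: at line 3 remove [zqwil,elbqt] add [lnho,kqs] -> 13 lines: gxu mlpb vad nhry lnho kqs slj rdyd tvdc tjyzj rsqov kqkw hvp
Hunk 4: at line 9 remove [tjyzj,rsqov,kqkw] add [dne,schrw] -> 12 lines: gxu mlpb vad nhry lnho kqs slj rdyd tvdc dne schrw hvp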